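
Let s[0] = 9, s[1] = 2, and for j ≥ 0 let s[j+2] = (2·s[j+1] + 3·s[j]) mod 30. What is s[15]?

We have s[0] = 9; s[1] = 2; s[2] = 1; s[3] = 8; s[4] = 19; s[5] = 2; s[6] = 1.
Since (s[5], s[6]) = (s[1], s[2]) = (2, 1) (two consecutive terms determine the rest), the sequence is eventually periodic: after a pre-period of length 1 it cycles with period 4.
For j ≥ 1, s[j] depends only on (j - 1) mod 4. (15 - 1) mod 4 = 2, so s[15] = s[3] = 8.

8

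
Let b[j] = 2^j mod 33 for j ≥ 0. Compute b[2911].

Listing terms: b[0] = 1; b[1] = 2; b[2] = 4; b[3] = 8; b[4] = 16; b[5] = 32; b[6] = 31; b[7] = 29; b[8] = 25; b[9] = 17; b[10] = 1.
The sequence repeats with period 10.
(2911 - 0) mod 10 = 1, so b[2911] = b[1] = 2.

2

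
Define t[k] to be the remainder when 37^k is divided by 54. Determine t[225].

We have t[1] = 37; t[2] = 19; t[3] = 1; t[4] = 37.
Since t[4] = t[1] = 37, the sequence is periodic with period 3.
So t[225] = t[1 + ((225-1) mod 3)] = t[3] = 1.

1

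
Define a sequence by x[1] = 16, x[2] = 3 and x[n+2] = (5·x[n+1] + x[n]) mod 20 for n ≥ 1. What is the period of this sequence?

Computing terms: x[1] = 16, x[2] = 3, x[3] = 11, x[4] = 18, x[5] = 1, x[6] = 3, x[7] = 16, x[8] = 3.
Since (x[7], x[8]) = (x[1], x[2]) = (16, 3) (two consecutive terms determine the rest), the sequence is periodic with period 6.

6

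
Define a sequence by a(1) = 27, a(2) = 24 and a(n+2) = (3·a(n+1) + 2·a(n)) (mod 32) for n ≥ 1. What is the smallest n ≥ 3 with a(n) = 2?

6

a(1) = 27; a(2) = 24; a(3) = 30; a(4) = 10; a(5) = 26; a(6) = 2; a(7) = 26; a(8) = 18; a(9) = 10; a(10) = 2; a(11) = 26.
Since (a(10), a(11)) = (a(6), a(7)) = (2, 26) (two consecutive terms determine the rest), the sequence is eventually periodic: after a pre-period of length 5 it cycles with period 4.
The value 2 first appears (with n ≥ 3) at a(6).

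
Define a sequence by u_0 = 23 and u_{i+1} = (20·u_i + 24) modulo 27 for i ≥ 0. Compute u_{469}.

Computing terms: u_0 = 23,  u_1 = 25,  u_2 = 11,  u_3 = 1,  u_4 = 17,  u_5 = 13,  u_6 = 14,  u_7 = 7,  u_8 = 2,  u_9 = 10,  u_{10} = 8,  u_{11} = 22,  u_{12} = 5,  u_{13} = 16,  u_{14} = 20,  u_{15} = 19,  u_{16} = 26,  u_{17} = 4,  u_{18} = 23.
The sequence repeats with period 18.
So u_{469} = u_{0 + ((469-0) mod 18)} = u_1 = 25.

25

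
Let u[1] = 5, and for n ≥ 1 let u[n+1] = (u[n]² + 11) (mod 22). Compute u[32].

Computing terms: u[1] = 5,  u[2] = 14,  u[3] = 9,  u[4] = 4,  u[5] = 5.
The sequence repeats with period 4.
(32 - 1) mod 4 = 3, so u[32] = u[4] = 4.

4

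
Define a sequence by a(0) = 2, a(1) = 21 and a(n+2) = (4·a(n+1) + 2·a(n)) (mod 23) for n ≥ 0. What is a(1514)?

Listing terms: a(0) = 2,  a(1) = 21,  a(2) = 19,  a(3) = 3,  a(4) = 4,  a(5) = 22,  a(6) = 4,  a(7) = 14,  a(8) = 18,  a(9) = 8,  a(10) = 22,  a(11) = 12,  a(12) = 0,  a(13) = 1,  a(14) = 4,  a(15) = 18,  a(16) = 11,  a(17) = 11,  a(18) = 20,  a(19) = 10,  a(20) = 11,  a(21) = 18,  a(22) = 2,  a(23) = 21.
The sequence repeats with period 22.
(1514 - 0) mod 22 = 18, so a(1514) = a(18) = 20.

20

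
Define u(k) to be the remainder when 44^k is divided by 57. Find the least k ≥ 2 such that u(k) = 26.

Listing terms: u(1) = 44, u(2) = 55, u(3) = 26, u(4) = 4, u(5) = 5, u(6) = 49, u(7) = 47, u(8) = 16, u(9) = 20, u(10) = 25, u(11) = 17, u(12) = 7, u(13) = 23, u(14) = 43, u(15) = 11, u(16) = 28, u(17) = 35, u(18) = 1, u(19) = 44.
The sequence repeats with period 18.
The value 26 first appears (with k ≥ 2) at u(3).

3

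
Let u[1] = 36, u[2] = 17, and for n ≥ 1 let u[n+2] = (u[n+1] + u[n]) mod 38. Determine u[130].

We have u[1] = 36; u[2] = 17; u[3] = 15; u[4] = 32; u[5] = 9; u[6] = 3; u[7] = 12; u[8] = 15; u[9] = 27; u[10] = 4; u[11] = 31; u[12] = 35; u[13] = 28; u[14] = 25; u[15] = 15; u[16] = 2; u[17] = 17; u[18] = 19; u[19] = 36; u[20] = 17.
The sequence repeats with period 18.
So u[130] = u[1 + ((130-1) mod 18)] = u[4] = 32.

32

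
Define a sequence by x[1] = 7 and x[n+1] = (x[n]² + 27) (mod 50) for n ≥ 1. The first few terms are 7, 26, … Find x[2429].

23

Computing terms: x[1] = 7,  x[2] = 26,  x[3] = 3,  x[4] = 36,  x[5] = 23,  x[6] = 6,  x[7] = 13,  x[8] = 46,  x[9] = 43,  x[10] = 26.
Since x[10] = x[2] = 26, the sequence is eventually periodic: after a pre-period of length 1 it cycles with period 8.
For n ≥ 2, x[n] depends only on (n - 2) mod 8. (2429 - 2) mod 8 = 3, so x[2429] = x[5] = 23.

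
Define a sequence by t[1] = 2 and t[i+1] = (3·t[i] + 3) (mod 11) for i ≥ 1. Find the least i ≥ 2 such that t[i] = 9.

We have t[1] = 2, t[2] = 9, t[3] = 8, t[4] = 5, t[5] = 7, t[6] = 2.
Since t[6] = t[1] = 2, the sequence is periodic with period 5.
The value 9 first appears (with i ≥ 2) at t[2].

2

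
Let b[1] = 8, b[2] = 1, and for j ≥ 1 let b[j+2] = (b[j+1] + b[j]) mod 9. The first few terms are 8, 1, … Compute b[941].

1

Computing terms: b[1] = 8,  b[2] = 1,  b[3] = 0,  b[4] = 1,  b[5] = 1,  b[6] = 2,  b[7] = 3,  b[8] = 5,  b[9] = 8,  b[10] = 4,  b[11] = 3,  b[12] = 7,  b[13] = 1,  b[14] = 8,  b[15] = 0,  b[16] = 8,  b[17] = 8,  b[18] = 7,  b[19] = 6,  b[20] = 4,  b[21] = 1,  b[22] = 5,  b[23] = 6,  b[24] = 2,  b[25] = 8,  b[26] = 1.
The sequence repeats with period 24.
So b[941] = b[1 + ((941-1) mod 24)] = b[5] = 1.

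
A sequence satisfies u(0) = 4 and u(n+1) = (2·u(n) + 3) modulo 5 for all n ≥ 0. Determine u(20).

Computing terms: u(0) = 4; u(1) = 1; u(2) = 0; u(3) = 3; u(4) = 4.
The sequence repeats with period 4.
(20 - 0) mod 4 = 0, so u(20) = u(0) = 4.

4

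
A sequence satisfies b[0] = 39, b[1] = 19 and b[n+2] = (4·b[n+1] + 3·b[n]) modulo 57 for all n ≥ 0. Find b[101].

16

We have b[0] = 39, b[1] = 19, b[2] = 22, b[3] = 31, b[4] = 19, b[5] = 55, b[6] = 49, b[7] = 19, b[8] = 52, b[9] = 37, b[10] = 19, b[11] = 16, b[12] = 7, b[13] = 19, b[14] = 40, b[15] = 46, b[16] = 19, b[17] = 43, b[18] = 1, b[19] = 19, b[20] = 22.
Since (b[19], b[20]) = (b[1], b[2]) = (19, 22) (two consecutive terms determine the rest), the sequence is eventually periodic: after a pre-period of length 1 it cycles with period 18.
For n ≥ 1, b[n] depends only on (n - 1) mod 18. (101 - 1) mod 18 = 10, so b[101] = b[11] = 16.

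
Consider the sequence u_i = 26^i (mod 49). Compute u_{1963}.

40

u_0 = 1,  u_1 = 26,  u_2 = 39,  u_3 = 34,  u_4 = 2,  u_5 = 3,  u_6 = 29,  u_7 = 19,  u_8 = 4,  u_9 = 6,  u_{10} = 9,  u_{11} = 38,  u_{12} = 8,  u_{13} = 12,  u_{14} = 18,  u_{15} = 27,  u_{16} = 16,  u_{17} = 24,  u_{18} = 36,  u_{19} = 5,  u_{20} = 32,  u_{21} = 48,  u_{22} = 23,  u_{23} = 10,  u_{24} = 15,  u_{25} = 47,  u_{26} = 46,  u_{27} = 20,  u_{28} = 30,  u_{29} = 45,  u_{30} = 43,  u_{31} = 40,  u_{32} = 11,  u_{33} = 41,  u_{34} = 37,  u_{35} = 31,  u_{36} = 22,  u_{37} = 33,  u_{38} = 25,  u_{39} = 13,  u_{40} = 44,  u_{41} = 17,  u_{42} = 1.
The sequence repeats with period 42.
(1963 - 0) mod 42 = 31, so u_{1963} = u_{31} = 40.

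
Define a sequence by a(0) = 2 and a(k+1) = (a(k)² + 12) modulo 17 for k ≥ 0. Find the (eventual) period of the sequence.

Computing terms: a(0) = 2, a(1) = 16, a(2) = 13, a(3) = 11, a(4) = 14, a(5) = 4, a(6) = 11.
Since a(6) = a(3) = 11, the sequence is eventually periodic: after a pre-period of length 3 it cycles with period 3.

3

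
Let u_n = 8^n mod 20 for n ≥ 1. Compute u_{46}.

u_1 = 8, u_2 = 4, u_3 = 12, u_4 = 16, u_5 = 8.
Since u_5 = u_1 = 8, the sequence is periodic with period 4.
(46 - 1) mod 4 = 1, so u_{46} = u_2 = 4.

4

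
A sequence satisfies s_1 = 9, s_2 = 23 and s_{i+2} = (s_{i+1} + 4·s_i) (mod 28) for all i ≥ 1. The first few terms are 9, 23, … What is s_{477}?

Computing terms: s_1 = 9,  s_2 = 23,  s_3 = 3,  s_4 = 11,  s_5 = 23,  s_6 = 11,  s_7 = 19,  s_8 = 7,  s_9 = 27,  s_{10} = 27,  s_{11} = 23,  s_{12} = 19,  s_{13} = 27,  s_{14} = 19,  s_{15} = 15,  s_{16} = 7,  s_{17} = 11,  s_{18} = 11,  s_{19} = 27,  s_{20} = 15,  s_{21} = 11,  s_{22} = 15,  s_{23} = 3,  s_{24} = 7,  s_{25} = 19,  s_{26} = 19,  s_{27} = 11,  s_{28} = 3,  s_{29} = 19,  s_{30} = 3,  s_{31} = 23,  s_{32} = 7,  s_{33} = 15,  s_{34} = 15,  s_{35} = 19,  s_{36} = 23,  s_{37} = 15,  s_{38} = 23,  s_{39} = 27,  s_{40} = 7,  s_{41} = 3,  s_{42} = 3,  s_{43} = 15,  s_{44} = 27,  s_{45} = 3,  s_{46} = 27,  s_{47} = 11,  s_{48} = 7,  s_{49} = 23,  s_{50} = 23,  s_{51} = 3.
Since (s_{50}, s_{51}) = (s_2, s_3) = (23, 3) (two consecutive terms determine the rest), the sequence is eventually periodic: after a pre-period of length 1 it cycles with period 48.
For i ≥ 2, s_i depends only on (i - 2) mod 48. (477 - 2) mod 48 = 43, so s_{477} = s_{45} = 3.

3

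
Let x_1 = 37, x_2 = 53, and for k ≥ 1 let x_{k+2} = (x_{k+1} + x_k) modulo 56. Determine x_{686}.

Computing terms: x_1 = 37; x_2 = 53; x_3 = 34; x_4 = 31; x_5 = 9; x_6 = 40; x_7 = 49; x_8 = 33; x_9 = 26; x_{10} = 3; x_{11} = 29; x_{12} = 32; x_{13} = 5; x_{14} = 37; x_{15} = 42; x_{16} = 23; x_{17} = 9; x_{18} = 32; x_{19} = 41; x_{20} = 17; x_{21} = 2; x_{22} = 19; x_{23} = 21; x_{24} = 40; x_{25} = 5; x_{26} = 45; x_{27} = 50; x_{28} = 39; x_{29} = 33; x_{30} = 16; x_{31} = 49; x_{32} = 9; x_{33} = 2; x_{34} = 11; x_{35} = 13; x_{36} = 24; x_{37} = 37; x_{38} = 5; x_{39} = 42; x_{40} = 47; x_{41} = 33; x_{42} = 24; x_{43} = 1; x_{44} = 25; x_{45} = 26; x_{46} = 51; x_{47} = 21; x_{48} = 16; x_{49} = 37; x_{50} = 53.
The sequence repeats with period 48.
(686 - 1) mod 48 = 13, so x_{686} = x_{14} = 37.

37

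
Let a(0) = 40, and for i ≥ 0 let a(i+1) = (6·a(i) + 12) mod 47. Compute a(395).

5

Computing terms: a(0) = 40, a(1) = 17, a(2) = 20, a(3) = 38, a(4) = 5, a(5) = 42, a(6) = 29, a(7) = 45, a(8) = 0, a(9) = 12, a(10) = 37, a(11) = 46, a(12) = 6, a(13) = 1, a(14) = 18, a(15) = 26, a(16) = 27, a(17) = 33, a(18) = 22, a(19) = 3, a(20) = 30, a(21) = 4, a(22) = 36, a(23) = 40.
The sequence repeats with period 23.
(395 - 0) mod 23 = 4, so a(395) = a(4) = 5.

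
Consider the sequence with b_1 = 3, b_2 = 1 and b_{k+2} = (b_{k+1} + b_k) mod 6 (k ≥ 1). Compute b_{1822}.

Computing terms: b_1 = 3,  b_2 = 1,  b_3 = 4,  b_4 = 5,  b_5 = 3,  b_6 = 2,  b_7 = 5,  b_8 = 1,  b_9 = 0,  b_{10} = 1,  b_{11} = 1,  b_{12} = 2,  b_{13} = 3,  b_{14} = 5,  b_{15} = 2,  b_{16} = 1,  b_{17} = 3,  b_{18} = 4,  b_{19} = 1,  b_{20} = 5,  b_{21} = 0,  b_{22} = 5,  b_{23} = 5,  b_{24} = 4,  b_{25} = 3,  b_{26} = 1.
Since (b_{25}, b_{26}) = (b_1, b_2) = (3, 1) (two consecutive terms determine the rest), the sequence is periodic with period 24.
(1822 - 1) mod 24 = 21, so b_{1822} = b_{22} = 5.

5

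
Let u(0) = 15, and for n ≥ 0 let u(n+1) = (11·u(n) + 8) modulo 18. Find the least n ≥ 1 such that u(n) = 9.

4

Computing terms: u(0) = 15, u(1) = 11, u(2) = 3, u(3) = 5, u(4) = 9, u(5) = 17, u(6) = 15.
The sequence repeats with period 6.
The value 9 first appears (with n ≥ 1) at u(4).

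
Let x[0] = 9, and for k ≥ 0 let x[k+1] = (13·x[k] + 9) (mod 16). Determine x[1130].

x[0] = 9, x[1] = 14, x[2] = 15, x[3] = 12, x[4] = 5, x[5] = 10, x[6] = 11, x[7] = 8, x[8] = 1, x[9] = 6, x[10] = 7, x[11] = 4, x[12] = 13, x[13] = 2, x[14] = 3, x[15] = 0, x[16] = 9.
Since x[16] = x[0] = 9, the sequence is periodic with period 16.
(1130 - 0) mod 16 = 10, so x[1130] = x[10] = 7.

7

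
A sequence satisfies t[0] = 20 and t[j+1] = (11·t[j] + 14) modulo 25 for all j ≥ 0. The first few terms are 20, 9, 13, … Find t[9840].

5

t[0] = 20; t[1] = 9; t[2] = 13; t[3] = 7; t[4] = 16; t[5] = 15; t[6] = 4; t[7] = 8; t[8] = 2; t[9] = 11; t[10] = 10; t[11] = 24; t[12] = 3; t[13] = 22; t[14] = 6; t[15] = 5; t[16] = 19; t[17] = 23; t[18] = 17; t[19] = 1; t[20] = 0; t[21] = 14; t[22] = 18; t[23] = 12; t[24] = 21; t[25] = 20.
The sequence repeats with period 25.
(9840 - 0) mod 25 = 15, so t[9840] = t[15] = 5.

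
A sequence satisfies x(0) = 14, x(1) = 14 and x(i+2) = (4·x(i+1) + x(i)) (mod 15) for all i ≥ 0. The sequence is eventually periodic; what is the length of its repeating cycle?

40

x(0) = 14, x(1) = 14, x(2) = 10, x(3) = 9, x(4) = 1, x(5) = 13, x(6) = 8, x(7) = 0, x(8) = 8, x(9) = 2, x(10) = 1, x(11) = 6, x(12) = 10, x(13) = 1, x(14) = 14, x(15) = 12, x(16) = 2, x(17) = 5, x(18) = 7, x(19) = 3, x(20) = 4, x(21) = 4, x(22) = 5, x(23) = 9, x(24) = 11, x(25) = 8, x(26) = 13, x(27) = 0, x(28) = 13, x(29) = 7, x(30) = 11, x(31) = 6, x(32) = 5, x(33) = 11, x(34) = 4, x(35) = 12, x(36) = 7, x(37) = 10, x(38) = 2, x(39) = 3, x(40) = 14, x(41) = 14.
The sequence repeats with period 40.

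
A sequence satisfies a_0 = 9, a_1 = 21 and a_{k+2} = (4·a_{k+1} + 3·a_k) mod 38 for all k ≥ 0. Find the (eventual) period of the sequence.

18

a_0 = 9, a_1 = 21, a_2 = 35, a_3 = 13, a_4 = 5, a_5 = 21, a_6 = 23, a_7 = 3, a_8 = 5, a_9 = 29, a_{10} = 17, a_{11} = 3, a_{12} = 25, a_{13} = 33, a_{14} = 17, a_{15} = 15, a_{16} = 35, a_{17} = 33, a_{18} = 9, a_{19} = 21.
The sequence repeats with period 18.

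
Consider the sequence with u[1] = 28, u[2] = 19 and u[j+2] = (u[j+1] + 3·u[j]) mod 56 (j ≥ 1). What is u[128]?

51

Listing terms: u[1] = 28; u[2] = 19; u[3] = 47; u[4] = 48; u[5] = 21; u[6] = 53; u[7] = 4; u[8] = 51; u[9] = 7; u[10] = 48; u[11] = 13; u[12] = 45; u[13] = 28; u[14] = 51; u[15] = 23; u[16] = 8; u[17] = 21; u[18] = 45; u[19] = 52; u[20] = 19; u[21] = 7; u[22] = 8; u[23] = 29; u[24] = 53; u[25] = 28; u[26] = 19.
Since (u[25], u[26]) = (u[1], u[2]) = (28, 19) (two consecutive terms determine the rest), the sequence is periodic with period 24.
So u[128] = u[1 + ((128-1) mod 24)] = u[8] = 51.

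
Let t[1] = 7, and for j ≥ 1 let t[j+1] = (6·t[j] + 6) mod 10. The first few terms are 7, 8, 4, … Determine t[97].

8

Listing terms: t[1] = 7; t[2] = 8; t[3] = 4; t[4] = 0; t[5] = 6; t[6] = 2; t[7] = 8.
Since t[7] = t[2] = 8, the sequence is eventually periodic: after a pre-period of length 1 it cycles with period 5.
For j ≥ 2, t[j] depends only on (j - 2) mod 5. (97 - 2) mod 5 = 0, so t[97] = t[2] = 8.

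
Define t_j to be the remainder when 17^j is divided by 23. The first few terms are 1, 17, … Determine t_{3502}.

8

We have t_0 = 1; t_1 = 17; t_2 = 13; t_3 = 14; t_4 = 8; t_5 = 21; t_6 = 12; t_7 = 20; t_8 = 18; t_9 = 7; t_{10} = 4; t_{11} = 22; t_{12} = 6; t_{13} = 10; t_{14} = 9; t_{15} = 15; t_{16} = 2; t_{17} = 11; t_{18} = 3; t_{19} = 5; t_{20} = 16; t_{21} = 19; t_{22} = 1.
Since t_{22} = t_0 = 1, the sequence is periodic with period 22.
(3502 - 0) mod 22 = 4, so t_{3502} = t_4 = 8.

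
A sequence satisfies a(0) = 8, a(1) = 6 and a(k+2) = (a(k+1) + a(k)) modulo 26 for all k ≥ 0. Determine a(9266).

10

Computing terms: a(0) = 8,  a(1) = 6,  a(2) = 14,  a(3) = 20,  a(4) = 8,  a(5) = 2,  a(6) = 10,  a(7) = 12,  a(8) = 22,  a(9) = 8,  a(10) = 4,  a(11) = 12,  a(12) = 16,  a(13) = 2,  a(14) = 18,  a(15) = 20,  a(16) = 12,  a(17) = 6,  a(18) = 18,  a(19) = 24,  a(20) = 16,  a(21) = 14,  a(22) = 4,  a(23) = 18,  a(24) = 22,  a(25) = 14,  a(26) = 10,  a(27) = 24,  a(28) = 8,  a(29) = 6.
The sequence repeats with period 28.
(9266 - 0) mod 28 = 26, so a(9266) = a(26) = 10.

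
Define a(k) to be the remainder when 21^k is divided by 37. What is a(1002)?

a(1) = 21; a(2) = 34; a(3) = 11; a(4) = 9; a(5) = 4; a(6) = 10; a(7) = 25; a(8) = 7; a(9) = 36; a(10) = 16; a(11) = 3; a(12) = 26; a(13) = 28; a(14) = 33; a(15) = 27; a(16) = 12; a(17) = 30; a(18) = 1; a(19) = 21.
Since a(19) = a(1) = 21, the sequence is periodic with period 18.
(1002 - 1) mod 18 = 11, so a(1002) = a(12) = 26.

26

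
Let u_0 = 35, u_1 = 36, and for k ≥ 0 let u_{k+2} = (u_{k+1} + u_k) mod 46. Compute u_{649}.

Computing terms: u_0 = 35,  u_1 = 36,  u_2 = 25,  u_3 = 15,  u_4 = 40,  u_5 = 9,  u_6 = 3,  u_7 = 12,  u_8 = 15,  u_9 = 27,  u_{10} = 42,  u_{11} = 23,  u_{12} = 19,  u_{13} = 42,  u_{14} = 15,  u_{15} = 11,  u_{16} = 26,  u_{17} = 37,  u_{18} = 17,  u_{19} = 8,  u_{20} = 25,  u_{21} = 33,  u_{22} = 12,  u_{23} = 45,  u_{24} = 11,  u_{25} = 10,  u_{26} = 21,  u_{27} = 31,  u_{28} = 6,  u_{29} = 37,  u_{30} = 43,  u_{31} = 34,  u_{32} = 31,  u_{33} = 19,  u_{34} = 4,  u_{35} = 23,  u_{36} = 27,  u_{37} = 4,  u_{38} = 31,  u_{39} = 35,  u_{40} = 20,  u_{41} = 9,  u_{42} = 29,  u_{43} = 38,  u_{44} = 21,  u_{45} = 13,  u_{46} = 34,  u_{47} = 1,  u_{48} = 35,  u_{49} = 36.
The sequence repeats with period 48.
So u_{649} = u_{0 + ((649-0) mod 48)} = u_{25} = 10.

10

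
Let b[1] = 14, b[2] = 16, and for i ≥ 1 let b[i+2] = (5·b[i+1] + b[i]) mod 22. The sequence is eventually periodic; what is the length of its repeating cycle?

24

We have b[1] = 14,  b[2] = 16,  b[3] = 6,  b[4] = 2,  b[5] = 16,  b[6] = 16,  b[7] = 8,  b[8] = 12,  b[9] = 2,  b[10] = 0,  b[11] = 2,  b[12] = 10,  b[13] = 8,  b[14] = 6,  b[15] = 16,  b[16] = 20,  b[17] = 6,  b[18] = 6,  b[19] = 14,  b[20] = 10,  b[21] = 20,  b[22] = 0,  b[23] = 20,  b[24] = 12,  b[25] = 14,  b[26] = 16.
The sequence repeats with period 24.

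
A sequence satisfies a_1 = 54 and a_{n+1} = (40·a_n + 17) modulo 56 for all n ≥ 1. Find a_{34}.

25

We have a_1 = 54,  a_2 = 49,  a_3 = 17,  a_4 = 25,  a_5 = 9,  a_6 = 41,  a_7 = 33,  a_8 = 49.
Since a_8 = a_2 = 49, the sequence is eventually periodic: after a pre-period of length 1 it cycles with period 6.
For n ≥ 2, a_n depends only on (n - 2) mod 6. (34 - 2) mod 6 = 2, so a_{34} = a_4 = 25.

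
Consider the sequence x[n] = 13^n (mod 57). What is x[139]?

34

Listing terms: x[0] = 1; x[1] = 13; x[2] = 55; x[3] = 31; x[4] = 4; x[5] = 52; x[6] = 49; x[7] = 10; x[8] = 16; x[9] = 37; x[10] = 25; x[11] = 40; x[12] = 7; x[13] = 34; x[14] = 43; x[15] = 46; x[16] = 28; x[17] = 22; x[18] = 1.
The sequence repeats with period 18.
(139 - 0) mod 18 = 13, so x[139] = x[13] = 34.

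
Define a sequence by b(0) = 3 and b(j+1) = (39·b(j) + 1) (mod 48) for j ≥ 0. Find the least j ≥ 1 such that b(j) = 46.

3

b(0) = 3, b(1) = 22, b(2) = 43, b(3) = 46, b(4) = 19, b(5) = 22.
Since b(5) = b(1) = 22, the sequence is eventually periodic: after a pre-period of length 1 it cycles with period 4.
The value 46 first appears (with j ≥ 1) at b(3).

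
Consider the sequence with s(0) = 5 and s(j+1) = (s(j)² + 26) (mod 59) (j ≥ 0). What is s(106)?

Computing terms: s(0) = 5, s(1) = 51, s(2) = 31, s(3) = 43, s(4) = 46, s(5) = 18, s(6) = 55, s(7) = 42, s(8) = 20, s(9) = 13, s(10) = 18.
Since s(10) = s(5) = 18, the sequence is eventually periodic: after a pre-period of length 5 it cycles with period 5.
For j ≥ 5, s(j) depends only on (j - 5) mod 5. (106 - 5) mod 5 = 1, so s(106) = s(6) = 55.

55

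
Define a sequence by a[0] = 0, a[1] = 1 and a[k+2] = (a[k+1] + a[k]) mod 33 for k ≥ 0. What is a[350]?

11

We have a[0] = 0, a[1] = 1, a[2] = 1, a[3] = 2, a[4] = 3, a[5] = 5, a[6] = 8, a[7] = 13, a[8] = 21, a[9] = 1, a[10] = 22, a[11] = 23, a[12] = 12, a[13] = 2, a[14] = 14, a[15] = 16, a[16] = 30, a[17] = 13, a[18] = 10, a[19] = 23, a[20] = 0, a[21] = 23, a[22] = 23, a[23] = 13, a[24] = 3, a[25] = 16, a[26] = 19, a[27] = 2, a[28] = 21, a[29] = 23, a[30] = 11, a[31] = 1, a[32] = 12, a[33] = 13, a[34] = 25, a[35] = 5, a[36] = 30, a[37] = 2, a[38] = 32, a[39] = 1, a[40] = 0, a[41] = 1.
The sequence repeats with period 40.
(350 - 0) mod 40 = 30, so a[350] = a[30] = 11.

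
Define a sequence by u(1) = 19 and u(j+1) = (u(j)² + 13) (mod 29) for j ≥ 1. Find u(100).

26

We have u(1) = 19; u(2) = 26; u(3) = 22; u(4) = 4; u(5) = 0; u(6) = 13; u(7) = 8; u(8) = 19.
The sequence repeats with period 7.
(100 - 1) mod 7 = 1, so u(100) = u(2) = 26.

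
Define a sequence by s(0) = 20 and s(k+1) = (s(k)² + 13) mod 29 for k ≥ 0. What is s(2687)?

19

Listing terms: s(0) = 20; s(1) = 7; s(2) = 4; s(3) = 0; s(4) = 13; s(5) = 8; s(6) = 19; s(7) = 26; s(8) = 22; s(9) = 4.
Since s(9) = s(2) = 4, the sequence is eventually periodic: after a pre-period of length 2 it cycles with period 7.
For k ≥ 2, s(k) depends only on (k - 2) mod 7. (2687 - 2) mod 7 = 4, so s(2687) = s(6) = 19.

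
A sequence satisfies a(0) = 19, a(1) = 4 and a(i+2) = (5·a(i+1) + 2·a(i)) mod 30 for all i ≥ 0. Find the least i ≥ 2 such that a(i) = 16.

Computing terms: a(0) = 19, a(1) = 4, a(2) = 28, a(3) = 28, a(4) = 16, a(5) = 16, a(6) = 22, a(7) = 22, a(8) = 4, a(9) = 4, a(10) = 28.
Since (a(9), a(10)) = (a(1), a(2)) = (4, 28) (two consecutive terms determine the rest), the sequence is eventually periodic: after a pre-period of length 1 it cycles with period 8.
The value 16 first appears (with i ≥ 2) at a(4).

4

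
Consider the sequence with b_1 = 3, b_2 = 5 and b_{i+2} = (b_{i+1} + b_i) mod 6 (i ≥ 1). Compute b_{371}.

b_1 = 3, b_2 = 5, b_3 = 2, b_4 = 1, b_5 = 3, b_6 = 4, b_7 = 1, b_8 = 5, b_9 = 0, b_{10} = 5, b_{11} = 5, b_{12} = 4, b_{13} = 3, b_{14} = 1, b_{15} = 4, b_{16} = 5, b_{17} = 3, b_{18} = 2, b_{19} = 5, b_{20} = 1, b_{21} = 0, b_{22} = 1, b_{23} = 1, b_{24} = 2, b_{25} = 3, b_{26} = 5.
The sequence repeats with period 24.
So b_{371} = b_{1 + ((371-1) mod 24)} = b_{11} = 5.

5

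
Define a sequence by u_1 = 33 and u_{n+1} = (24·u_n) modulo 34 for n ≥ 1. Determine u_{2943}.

We have u_1 = 33; u_2 = 10; u_3 = 2; u_4 = 14; u_5 = 30; u_6 = 6; u_7 = 8; u_8 = 22; u_9 = 18; u_{10} = 24; u_{11} = 32; u_{12} = 20; u_{13} = 4; u_{14} = 28; u_{15} = 26; u_{16} = 12; u_{17} = 16; u_{18} = 10.
Since u_{18} = u_2 = 10, the sequence is eventually periodic: after a pre-period of length 1 it cycles with period 16.
For n ≥ 2, u_n depends only on (n - 2) mod 16. (2943 - 2) mod 16 = 13, so u_{2943} = u_{15} = 26.

26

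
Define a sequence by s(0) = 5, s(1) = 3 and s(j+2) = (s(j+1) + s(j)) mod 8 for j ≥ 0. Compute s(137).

6

s(0) = 5,  s(1) = 3,  s(2) = 0,  s(3) = 3,  s(4) = 3,  s(5) = 6,  s(6) = 1,  s(7) = 7,  s(8) = 0,  s(9) = 7,  s(10) = 7,  s(11) = 6,  s(12) = 5,  s(13) = 3.
The sequence repeats with period 12.
(137 - 0) mod 12 = 5, so s(137) = s(5) = 6.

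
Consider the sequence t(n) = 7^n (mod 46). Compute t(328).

31

Listing terms: t(0) = 1; t(1) = 7; t(2) = 3; t(3) = 21; t(4) = 9; t(5) = 17; t(6) = 27; t(7) = 5; t(8) = 35; t(9) = 15; t(10) = 13; t(11) = 45; t(12) = 39; t(13) = 43; t(14) = 25; t(15) = 37; t(16) = 29; t(17) = 19; t(18) = 41; t(19) = 11; t(20) = 31; t(21) = 33; t(22) = 1.
Since t(22) = t(0) = 1, the sequence is periodic with period 22.
So t(328) = t(0 + ((328-0) mod 22)) = t(20) = 31.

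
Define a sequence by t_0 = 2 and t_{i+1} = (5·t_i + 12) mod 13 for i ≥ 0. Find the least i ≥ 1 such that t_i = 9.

1

Listing terms: t_0 = 2, t_1 = 9, t_2 = 5, t_3 = 11, t_4 = 2.
Since t_4 = t_0 = 2, the sequence is periodic with period 4.
The value 9 first appears (with i ≥ 1) at t_1.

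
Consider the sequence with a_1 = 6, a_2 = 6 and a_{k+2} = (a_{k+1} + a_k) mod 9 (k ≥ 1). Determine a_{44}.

0

Computing terms: a_1 = 6,  a_2 = 6,  a_3 = 3,  a_4 = 0,  a_5 = 3,  a_6 = 3,  a_7 = 6,  a_8 = 0,  a_9 = 6,  a_{10} = 6.
The sequence repeats with period 8.
So a_{44} = a_{1 + ((44-1) mod 8)} = a_4 = 0.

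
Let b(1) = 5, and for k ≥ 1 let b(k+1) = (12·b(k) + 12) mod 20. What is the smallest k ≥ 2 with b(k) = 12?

We have b(1) = 5, b(2) = 12, b(3) = 16, b(4) = 4, b(5) = 0, b(6) = 12.
Since b(6) = b(2) = 12, the sequence is eventually periodic: after a pre-period of length 1 it cycles with period 4.
The value 12 first appears (with k ≥ 2) at b(2).

2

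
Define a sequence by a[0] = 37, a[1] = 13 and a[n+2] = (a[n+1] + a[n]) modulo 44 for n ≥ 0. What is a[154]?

Computing terms: a[0] = 37,  a[1] = 13,  a[2] = 6,  a[3] = 19,  a[4] = 25,  a[5] = 0,  a[6] = 25,  a[7] = 25,  a[8] = 6,  a[9] = 31,  a[10] = 37,  a[11] = 24,  a[12] = 17,  a[13] = 41,  a[14] = 14,  a[15] = 11,  a[16] = 25,  a[17] = 36,  a[18] = 17,  a[19] = 9,  a[20] = 26,  a[21] = 35,  a[22] = 17,  a[23] = 8,  a[24] = 25,  a[25] = 33,  a[26] = 14,  a[27] = 3,  a[28] = 17,  a[29] = 20,  a[30] = 37,  a[31] = 13.
Since (a[30], a[31]) = (a[0], a[1]) = (37, 13) (two consecutive terms determine the rest), the sequence is periodic with period 30.
So a[154] = a[0 + ((154-0) mod 30)] = a[4] = 25.

25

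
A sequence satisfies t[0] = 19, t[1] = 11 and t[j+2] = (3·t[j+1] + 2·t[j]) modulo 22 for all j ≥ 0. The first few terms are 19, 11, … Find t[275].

19

Listing terms: t[0] = 19, t[1] = 11, t[2] = 5, t[3] = 15, t[4] = 11, t[5] = 19, t[6] = 13, t[7] = 11, t[8] = 15, t[9] = 1, t[10] = 11, t[11] = 13, t[12] = 17, t[13] = 11, t[14] = 1, t[15] = 3, t[16] = 11, t[17] = 17, t[18] = 7, t[19] = 11, t[20] = 3, t[21] = 9, t[22] = 11, t[23] = 7, t[24] = 21, t[25] = 11, t[26] = 9, t[27] = 5, t[28] = 11, t[29] = 21, t[30] = 19, t[31] = 11.
The sequence repeats with period 30.
So t[275] = t[0 + ((275-0) mod 30)] = t[5] = 19.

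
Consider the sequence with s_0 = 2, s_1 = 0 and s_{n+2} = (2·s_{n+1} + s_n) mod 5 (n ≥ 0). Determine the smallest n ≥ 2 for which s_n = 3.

We have s_0 = 2, s_1 = 0, s_2 = 2, s_3 = 4, s_4 = 0, s_5 = 4, s_6 = 3, s_7 = 0, s_8 = 3, s_9 = 1, s_{10} = 0, s_{11} = 1, s_{12} = 2, s_{13} = 0.
Since (s_{12}, s_{13}) = (s_0, s_1) = (2, 0) (two consecutive terms determine the rest), the sequence is periodic with period 12.
The value 3 first appears (with n ≥ 2) at s_6.

6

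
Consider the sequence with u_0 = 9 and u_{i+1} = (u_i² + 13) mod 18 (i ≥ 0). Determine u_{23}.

Listing terms: u_0 = 9,  u_1 = 4,  u_2 = 11,  u_3 = 8,  u_4 = 5,  u_5 = 2,  u_6 = 17,  u_7 = 14,  u_8 = 11.
Since u_8 = u_2 = 11, the sequence is eventually periodic: after a pre-period of length 2 it cycles with period 6.
For i ≥ 2, u_i depends only on (i - 2) mod 6. (23 - 2) mod 6 = 3, so u_{23} = u_5 = 2.

2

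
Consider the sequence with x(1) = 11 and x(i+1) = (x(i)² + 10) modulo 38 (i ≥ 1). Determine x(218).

Computing terms: x(1) = 11,  x(2) = 17,  x(3) = 33,  x(4) = 35,  x(5) = 19,  x(6) = 29,  x(7) = 15,  x(8) = 7,  x(9) = 21,  x(10) = 33.
Since x(10) = x(3) = 33, the sequence is eventually periodic: after a pre-period of length 2 it cycles with period 7.
For i ≥ 3, x(i) depends only on (i - 3) mod 7. (218 - 3) mod 7 = 5, so x(218) = x(8) = 7.

7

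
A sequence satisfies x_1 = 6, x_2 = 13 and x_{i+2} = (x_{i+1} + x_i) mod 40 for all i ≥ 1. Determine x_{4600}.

Computing terms: x_1 = 6, x_2 = 13, x_3 = 19, x_4 = 32, x_5 = 11, x_6 = 3, x_7 = 14, x_8 = 17, x_9 = 31, x_{10} = 8, x_{11} = 39, x_{12} = 7, x_{13} = 6, x_{14} = 13.
Since (x_{13}, x_{14}) = (x_1, x_2) = (6, 13) (two consecutive terms determine the rest), the sequence is periodic with period 12.
(4600 - 1) mod 12 = 3, so x_{4600} = x_4 = 32.

32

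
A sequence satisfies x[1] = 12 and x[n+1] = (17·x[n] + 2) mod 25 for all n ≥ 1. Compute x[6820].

5

Computing terms: x[1] = 12; x[2] = 6; x[3] = 4; x[4] = 20; x[5] = 17; x[6] = 16; x[7] = 24; x[8] = 10; x[9] = 22; x[10] = 1; x[11] = 19; x[12] = 0; x[13] = 2; x[14] = 11; x[15] = 14; x[16] = 15; x[17] = 7; x[18] = 21; x[19] = 9; x[20] = 5; x[21] = 12.
The sequence repeats with period 20.
So x[6820] = x[1 + ((6820-1) mod 20)] = x[20] = 5.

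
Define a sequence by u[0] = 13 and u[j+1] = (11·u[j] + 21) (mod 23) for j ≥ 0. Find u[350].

10

Listing terms: u[0] = 13, u[1] = 3, u[2] = 8, u[3] = 17, u[4] = 1, u[5] = 9, u[6] = 5, u[7] = 7, u[8] = 6, u[9] = 18, u[10] = 12, u[11] = 15, u[12] = 2, u[13] = 20, u[14] = 11, u[15] = 4, u[16] = 19, u[17] = 0, u[18] = 21, u[19] = 22, u[20] = 10, u[21] = 16, u[22] = 13.
Since u[22] = u[0] = 13, the sequence is periodic with period 22.
(350 - 0) mod 22 = 20, so u[350] = u[20] = 10.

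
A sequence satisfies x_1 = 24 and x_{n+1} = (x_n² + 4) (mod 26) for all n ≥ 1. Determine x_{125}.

4

We have x_1 = 24; x_2 = 8; x_3 = 16; x_4 = 0; x_5 = 4; x_6 = 20; x_7 = 14; x_8 = 18; x_9 = 16.
Since x_9 = x_3 = 16, the sequence is eventually periodic: after a pre-period of length 2 it cycles with period 6.
For n ≥ 3, x_n depends only on (n - 3) mod 6. (125 - 3) mod 6 = 2, so x_{125} = x_5 = 4.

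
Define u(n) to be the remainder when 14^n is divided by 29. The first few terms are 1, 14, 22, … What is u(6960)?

Listing terms: u(0) = 1; u(1) = 14; u(2) = 22; u(3) = 18; u(4) = 20; u(5) = 19; u(6) = 5; u(7) = 12; u(8) = 23; u(9) = 3; u(10) = 13; u(11) = 8; u(12) = 25; u(13) = 2; u(14) = 28; u(15) = 15; u(16) = 7; u(17) = 11; u(18) = 9; u(19) = 10; u(20) = 24; u(21) = 17; u(22) = 6; u(23) = 26; u(24) = 16; u(25) = 21; u(26) = 4; u(27) = 27; u(28) = 1.
Since u(28) = u(0) = 1, the sequence is periodic with period 28.
(6960 - 0) mod 28 = 16, so u(6960) = u(16) = 7.

7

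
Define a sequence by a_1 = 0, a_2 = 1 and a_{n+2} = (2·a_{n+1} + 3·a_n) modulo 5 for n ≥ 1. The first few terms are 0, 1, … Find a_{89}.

0

We have a_1 = 0,  a_2 = 1,  a_3 = 2,  a_4 = 2,  a_5 = 0,  a_6 = 1.
Since (a_5, a_6) = (a_1, a_2) = (0, 1) (two consecutive terms determine the rest), the sequence is periodic with period 4.
So a_{89} = a_{1 + ((89-1) mod 4)} = a_1 = 0.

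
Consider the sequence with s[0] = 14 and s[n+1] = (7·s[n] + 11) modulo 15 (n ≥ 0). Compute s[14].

s[0] = 14,  s[1] = 4,  s[2] = 9,  s[3] = 14.
The sequence repeats with period 3.
(14 - 0) mod 3 = 2, so s[14] = s[2] = 9.

9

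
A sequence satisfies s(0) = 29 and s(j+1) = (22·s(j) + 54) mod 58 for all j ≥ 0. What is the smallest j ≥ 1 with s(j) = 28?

s(0) = 29, s(1) = 54, s(2) = 24, s(3) = 2, s(4) = 40, s(5) = 6, s(6) = 12, s(7) = 28, s(8) = 32, s(9) = 4, s(10) = 26, s(11) = 46, s(12) = 22, s(13) = 16, s(14) = 0, s(15) = 54.
Since s(15) = s(1) = 54, the sequence is eventually periodic: after a pre-period of length 1 it cycles with period 14.
The value 28 first appears (with j ≥ 1) at s(7).

7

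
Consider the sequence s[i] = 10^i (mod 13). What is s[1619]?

4

Listing terms: s[1] = 10, s[2] = 9, s[3] = 12, s[4] = 3, s[5] = 4, s[6] = 1, s[7] = 10.
Since s[7] = s[1] = 10, the sequence is periodic with period 6.
(1619 - 1) mod 6 = 4, so s[1619] = s[5] = 4.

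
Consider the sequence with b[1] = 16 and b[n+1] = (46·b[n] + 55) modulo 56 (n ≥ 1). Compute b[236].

We have b[1] = 16, b[2] = 7, b[3] = 41, b[4] = 37, b[5] = 21, b[6] = 13, b[7] = 37.
Since b[7] = b[4] = 37, the sequence is eventually periodic: after a pre-period of length 3 it cycles with period 3.
For n ≥ 4, b[n] depends only on (n - 4) mod 3. (236 - 4) mod 3 = 1, so b[236] = b[5] = 21.

21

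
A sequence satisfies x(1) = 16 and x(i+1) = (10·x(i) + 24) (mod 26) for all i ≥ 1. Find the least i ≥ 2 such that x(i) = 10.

We have x(1) = 16,  x(2) = 2,  x(3) = 18,  x(4) = 22,  x(5) = 10,  x(6) = 20,  x(7) = 16.
The sequence repeats with period 6.
The value 10 first appears (with i ≥ 2) at x(5).

5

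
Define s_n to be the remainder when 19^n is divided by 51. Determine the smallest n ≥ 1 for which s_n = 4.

s_0 = 1, s_1 = 19, s_2 = 4, s_3 = 25, s_4 = 16, s_5 = 49, s_6 = 13, s_7 = 43, s_8 = 1.
Since s_8 = s_0 = 1, the sequence is periodic with period 8.
The value 4 first appears (with n ≥ 1) at s_2.

2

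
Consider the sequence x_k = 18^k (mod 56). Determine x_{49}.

32

Computing terms: x_0 = 1,  x_1 = 18,  x_2 = 44,  x_3 = 8,  x_4 = 32,  x_5 = 16,  x_6 = 8.
Since x_6 = x_3 = 8, the sequence is eventually periodic: after a pre-period of length 3 it cycles with period 3.
For k ≥ 3, x_k depends only on (k - 3) mod 3. (49 - 3) mod 3 = 1, so x_{49} = x_4 = 32.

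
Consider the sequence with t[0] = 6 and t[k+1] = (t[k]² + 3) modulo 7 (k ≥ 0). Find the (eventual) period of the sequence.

Computing terms: t[0] = 6,  t[1] = 4,  t[2] = 5,  t[3] = 0,  t[4] = 3,  t[5] = 5.
Since t[5] = t[2] = 5, the sequence is eventually periodic: after a pre-period of length 2 it cycles with period 3.

3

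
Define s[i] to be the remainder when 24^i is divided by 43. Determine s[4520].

13

Listing terms: s[0] = 1,  s[1] = 24,  s[2] = 17,  s[3] = 21,  s[4] = 31,  s[5] = 13,  s[6] = 11,  s[7] = 6,  s[8] = 15,  s[9] = 16,  s[10] = 40,  s[11] = 14,  s[12] = 35,  s[13] = 23,  s[14] = 36,  s[15] = 4,  s[16] = 10,  s[17] = 25,  s[18] = 41,  s[19] = 38,  s[20] = 9,  s[21] = 1.
Since s[21] = s[0] = 1, the sequence is periodic with period 21.
(4520 - 0) mod 21 = 5, so s[4520] = s[5] = 13.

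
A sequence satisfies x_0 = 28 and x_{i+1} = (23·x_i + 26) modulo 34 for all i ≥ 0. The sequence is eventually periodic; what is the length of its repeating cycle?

16

x_0 = 28, x_1 = 24, x_2 = 0, x_3 = 26, x_4 = 12, x_5 = 30, x_6 = 2, x_7 = 4, x_8 = 16, x_9 = 20, x_{10} = 10, x_{11} = 18, x_{12} = 32, x_{13} = 14, x_{14} = 8, x_{15} = 6, x_{16} = 28.
The sequence repeats with period 16.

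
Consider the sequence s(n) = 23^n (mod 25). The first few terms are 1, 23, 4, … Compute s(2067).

We have s(0) = 1,  s(1) = 23,  s(2) = 4,  s(3) = 17,  s(4) = 16,  s(5) = 18,  s(6) = 14,  s(7) = 22,  s(8) = 6,  s(9) = 13,  s(10) = 24,  s(11) = 2,  s(12) = 21,  s(13) = 8,  s(14) = 9,  s(15) = 7,  s(16) = 11,  s(17) = 3,  s(18) = 19,  s(19) = 12,  s(20) = 1.
Since s(20) = s(0) = 1, the sequence is periodic with period 20.
So s(2067) = s(0 + ((2067-0) mod 20)) = s(7) = 22.

22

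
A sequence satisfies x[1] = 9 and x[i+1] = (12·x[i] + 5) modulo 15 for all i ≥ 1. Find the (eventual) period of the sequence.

Listing terms: x[1] = 9, x[2] = 8, x[3] = 11, x[4] = 2, x[5] = 14, x[6] = 8.
Since x[6] = x[2] = 8, the sequence is eventually periodic: after a pre-period of length 1 it cycles with period 4.

4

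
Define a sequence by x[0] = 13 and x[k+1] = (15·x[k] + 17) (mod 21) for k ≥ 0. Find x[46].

x[0] = 13, x[1] = 2, x[2] = 5, x[3] = 8, x[4] = 11, x[5] = 14, x[6] = 17, x[7] = 20, x[8] = 2.
Since x[8] = x[1] = 2, the sequence is eventually periodic: after a pre-period of length 1 it cycles with period 7.
For k ≥ 1, x[k] depends only on (k - 1) mod 7. (46 - 1) mod 7 = 3, so x[46] = x[4] = 11.

11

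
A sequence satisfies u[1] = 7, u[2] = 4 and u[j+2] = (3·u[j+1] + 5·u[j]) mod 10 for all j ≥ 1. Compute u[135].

u[1] = 7, u[2] = 4, u[3] = 7, u[4] = 1, u[5] = 8, u[6] = 9, u[7] = 7, u[8] = 6, u[9] = 3, u[10] = 9, u[11] = 2, u[12] = 1, u[13] = 3, u[14] = 4, u[15] = 7.
Since (u[14], u[15]) = (u[2], u[3]) = (4, 7) (two consecutive terms determine the rest), the sequence is eventually periodic: after a pre-period of length 1 it cycles with period 12.
For j ≥ 2, u[j] depends only on (j - 2) mod 12. (135 - 2) mod 12 = 1, so u[135] = u[3] = 7.

7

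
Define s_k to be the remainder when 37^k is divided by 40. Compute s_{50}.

Listing terms: s_1 = 37; s_2 = 9; s_3 = 13; s_4 = 1; s_5 = 37.
The sequence repeats with period 4.
So s_{50} = s_{1 + ((50-1) mod 4)} = s_2 = 9.

9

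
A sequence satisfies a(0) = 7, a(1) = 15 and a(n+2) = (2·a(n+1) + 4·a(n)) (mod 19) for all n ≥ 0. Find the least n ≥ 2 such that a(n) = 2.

7

Computing terms: a(0) = 7; a(1) = 15; a(2) = 1; a(3) = 5; a(4) = 14; a(5) = 10; a(6) = 0; a(7) = 2; a(8) = 4; a(9) = 16; a(10) = 10; a(11) = 8; a(12) = 18; a(13) = 11; a(14) = 18; a(15) = 4; a(16) = 4; a(17) = 5; a(18) = 7; a(19) = 15.
The sequence repeats with period 18.
The value 2 first appears (with n ≥ 2) at a(7).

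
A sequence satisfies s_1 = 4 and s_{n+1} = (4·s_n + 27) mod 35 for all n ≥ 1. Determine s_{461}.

Computing terms: s_1 = 4, s_2 = 8, s_3 = 24, s_4 = 18, s_5 = 29, s_6 = 3, s_7 = 4.
The sequence repeats with period 6.
(461 - 1) mod 6 = 4, so s_{461} = s_5 = 29.

29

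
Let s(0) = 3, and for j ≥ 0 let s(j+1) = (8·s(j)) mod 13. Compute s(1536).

3

We have s(0) = 3,  s(1) = 11,  s(2) = 10,  s(3) = 2,  s(4) = 3.
Since s(4) = s(0) = 3, the sequence is periodic with period 4.
So s(1536) = s(0 + ((1536-0) mod 4)) = s(0) = 3.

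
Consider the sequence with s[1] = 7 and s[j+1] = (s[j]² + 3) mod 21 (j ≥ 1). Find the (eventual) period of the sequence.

3

s[1] = 7,  s[2] = 10,  s[3] = 19,  s[4] = 7.
The sequence repeats with period 3.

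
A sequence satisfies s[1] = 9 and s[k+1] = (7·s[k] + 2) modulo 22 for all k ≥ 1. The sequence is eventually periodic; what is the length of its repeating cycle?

We have s[1] = 9, s[2] = 21, s[3] = 17, s[4] = 11, s[5] = 13, s[6] = 5, s[7] = 15, s[8] = 19, s[9] = 3, s[10] = 1, s[11] = 9.
Since s[11] = s[1] = 9, the sequence is periodic with period 10.

10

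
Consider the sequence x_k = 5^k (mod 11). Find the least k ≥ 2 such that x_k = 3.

Computing terms: x_1 = 5,  x_2 = 3,  x_3 = 4,  x_4 = 9,  x_5 = 1,  x_6 = 5.
The sequence repeats with period 5.
The value 3 first appears (with k ≥ 2) at x_2.

2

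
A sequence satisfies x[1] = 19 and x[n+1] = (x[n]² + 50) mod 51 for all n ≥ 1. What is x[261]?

Computing terms: x[1] = 19, x[2] = 3, x[3] = 8, x[4] = 12, x[5] = 41, x[6] = 48, x[7] = 8.
Since x[7] = x[3] = 8, the sequence is eventually periodic: after a pre-period of length 2 it cycles with period 4.
For n ≥ 3, x[n] depends only on (n - 3) mod 4. (261 - 3) mod 4 = 2, so x[261] = x[5] = 41.

41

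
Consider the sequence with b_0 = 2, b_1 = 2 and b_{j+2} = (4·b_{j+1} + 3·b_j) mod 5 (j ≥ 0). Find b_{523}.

1

b_0 = 2, b_1 = 2, b_2 = 4, b_3 = 2, b_4 = 0, b_5 = 1, b_6 = 4, b_7 = 4, b_8 = 3, b_9 = 4, b_{10} = 0, b_{11} = 2, b_{12} = 3, b_{13} = 3, b_{14} = 1, b_{15} = 3, b_{16} = 0, b_{17} = 4, b_{18} = 1, b_{19} = 1, b_{20} = 2, b_{21} = 1, b_{22} = 0, b_{23} = 3, b_{24} = 2, b_{25} = 2.
The sequence repeats with period 24.
So b_{523} = b_{0 + ((523-0) mod 24)} = b_{19} = 1.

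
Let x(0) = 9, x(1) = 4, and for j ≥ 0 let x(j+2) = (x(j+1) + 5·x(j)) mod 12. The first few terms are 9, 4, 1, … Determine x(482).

1

We have x(0) = 9,  x(1) = 4,  x(2) = 1,  x(3) = 9,  x(4) = 2,  x(5) = 11,  x(6) = 9,  x(7) = 4.
Since (x(6), x(7)) = (x(0), x(1)) = (9, 4) (two consecutive terms determine the rest), the sequence is periodic with period 6.
So x(482) = x(0 + ((482-0) mod 6)) = x(2) = 1.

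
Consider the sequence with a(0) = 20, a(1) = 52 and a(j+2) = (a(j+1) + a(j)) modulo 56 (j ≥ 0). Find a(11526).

12

We have a(0) = 20; a(1) = 52; a(2) = 16; a(3) = 12; a(4) = 28; a(5) = 40; a(6) = 12; a(7) = 52; a(8) = 8; a(9) = 4; a(10) = 12; a(11) = 16; a(12) = 28; a(13) = 44; a(14) = 16; a(15) = 4; a(16) = 20; a(17) = 24; a(18) = 44; a(19) = 12; a(20) = 0; a(21) = 12; a(22) = 12; a(23) = 24; a(24) = 36; a(25) = 4; a(26) = 40; a(27) = 44; a(28) = 28; a(29) = 16; a(30) = 44; a(31) = 4; a(32) = 48; a(33) = 52; a(34) = 44; a(35) = 40; a(36) = 28; a(37) = 12; a(38) = 40; a(39) = 52; a(40) = 36; a(41) = 32; a(42) = 12; a(43) = 44; a(44) = 0; a(45) = 44; a(46) = 44; a(47) = 32; a(48) = 20; a(49) = 52.
The sequence repeats with period 48.
So a(11526) = a(0 + ((11526-0) mod 48)) = a(6) = 12.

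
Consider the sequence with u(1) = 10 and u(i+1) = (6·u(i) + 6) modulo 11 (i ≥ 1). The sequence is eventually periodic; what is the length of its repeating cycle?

10

u(1) = 10,  u(2) = 0,  u(3) = 6,  u(4) = 9,  u(5) = 5,  u(6) = 3,  u(7) = 2,  u(8) = 7,  u(9) = 4,  u(10) = 8,  u(11) = 10.
The sequence repeats with period 10.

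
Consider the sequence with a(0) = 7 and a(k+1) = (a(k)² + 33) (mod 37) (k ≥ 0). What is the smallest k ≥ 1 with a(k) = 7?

3

We have a(0) = 7; a(1) = 8; a(2) = 23; a(3) = 7.
The sequence repeats with period 3.
The value 7 next appears (with k ≥ 1) at a(3).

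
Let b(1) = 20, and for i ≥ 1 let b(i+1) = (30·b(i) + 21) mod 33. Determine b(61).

Computing terms: b(1) = 20; b(2) = 27; b(3) = 6; b(4) = 3; b(5) = 12; b(6) = 18; b(7) = 0; b(8) = 21; b(9) = 24; b(10) = 15; b(11) = 9; b(12) = 27.
Since b(12) = b(2) = 27, the sequence is eventually periodic: after a pre-period of length 1 it cycles with period 10.
For i ≥ 2, b(i) depends only on (i - 2) mod 10. (61 - 2) mod 10 = 9, so b(61) = b(11) = 9.

9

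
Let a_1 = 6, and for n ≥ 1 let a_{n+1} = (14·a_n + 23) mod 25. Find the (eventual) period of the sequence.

a_1 = 6, a_2 = 7, a_3 = 21, a_4 = 17, a_5 = 11, a_6 = 2, a_7 = 1, a_8 = 12, a_9 = 16, a_{10} = 22, a_{11} = 6.
Since a_{11} = a_1 = 6, the sequence is periodic with period 10.

10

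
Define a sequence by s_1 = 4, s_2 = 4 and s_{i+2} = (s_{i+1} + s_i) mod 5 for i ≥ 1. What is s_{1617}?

3

Listing terms: s_1 = 4; s_2 = 4; s_3 = 3; s_4 = 2; s_5 = 0; s_6 = 2; s_7 = 2; s_8 = 4; s_9 = 1; s_{10} = 0; s_{11} = 1; s_{12} = 1; s_{13} = 2; s_{14} = 3; s_{15} = 0; s_{16} = 3; s_{17} = 3; s_{18} = 1; s_{19} = 4; s_{20} = 0; s_{21} = 4; s_{22} = 4.
Since (s_{21}, s_{22}) = (s_1, s_2) = (4, 4) (two consecutive terms determine the rest), the sequence is periodic with period 20.
So s_{1617} = s_{1 + ((1617-1) mod 20)} = s_{17} = 3.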